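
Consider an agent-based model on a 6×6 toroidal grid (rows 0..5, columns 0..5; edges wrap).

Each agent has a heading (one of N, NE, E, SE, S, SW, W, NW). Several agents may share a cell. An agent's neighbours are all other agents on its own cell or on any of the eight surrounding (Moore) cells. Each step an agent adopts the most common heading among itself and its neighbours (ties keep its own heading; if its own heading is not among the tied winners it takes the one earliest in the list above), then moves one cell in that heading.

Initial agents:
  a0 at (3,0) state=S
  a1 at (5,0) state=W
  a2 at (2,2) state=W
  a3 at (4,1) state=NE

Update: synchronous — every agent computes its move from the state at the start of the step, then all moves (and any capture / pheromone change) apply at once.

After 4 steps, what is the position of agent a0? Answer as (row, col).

(1, 0)

t=1: a0@(4,0):S a1@(5,5):W a2@(2,1):W a3@(3,2):NE
t=2: a0@(5,0):S a1@(5,4):W a2@(2,0):W a3@(2,3):NE
t=3: a0@(0,0):S a1@(5,3):W a2@(2,5):W a3@(1,4):NE
t=4: a0@(1,0):S a1@(5,2):W a2@(2,4):W a3@(0,5):NE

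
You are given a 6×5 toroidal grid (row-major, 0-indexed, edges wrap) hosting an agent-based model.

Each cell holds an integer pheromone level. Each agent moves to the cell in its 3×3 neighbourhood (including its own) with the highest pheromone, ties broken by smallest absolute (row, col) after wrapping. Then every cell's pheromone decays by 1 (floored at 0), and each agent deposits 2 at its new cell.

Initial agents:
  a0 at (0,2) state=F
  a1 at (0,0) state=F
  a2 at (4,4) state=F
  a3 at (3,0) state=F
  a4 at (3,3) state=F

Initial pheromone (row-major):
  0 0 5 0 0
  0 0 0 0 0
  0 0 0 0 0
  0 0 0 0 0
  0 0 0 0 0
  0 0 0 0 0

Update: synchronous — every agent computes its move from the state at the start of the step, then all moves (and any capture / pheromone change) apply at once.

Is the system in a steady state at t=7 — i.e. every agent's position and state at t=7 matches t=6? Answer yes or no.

yes

t=1: a0@(0,2) a1@(0,0) a2@(3,0) a3@(2,0) a4@(2,2) | pheromone: 2 0 6 0 0 / 0 0 0 0 0 / 2 0 2 0 0 / 2 0 0 0 0 / 0 0 0 0 0 / 0 0 0 0 0
t=2: a0@(0,2) a1@(0,0) a2@(2,0) a3@(2,0) a4@(2,2) | pheromone: 3 0 7 0 0 / 0 0 0 0 0 / 5 0 3 0 0 / 1 0 0 0 0 / 0 0 0 0 0 / 0 0 0 0 0
t=3: a0@(0,2) a1@(0,0) a2@(2,0) a3@(2,0) a4@(2,2) | pheromone: 4 0 8 0 0 / 0 0 0 0 0 / 8 0 4 0 0 / 0 0 0 0 0 / 0 0 0 0 0 / 0 0 0 0 0
t=4: a0@(0,2) a1@(0,0) a2@(2,0) a3@(2,0) a4@(2,2) | pheromone: 5 0 9 0 0 / 0 0 0 0 0 / 11 0 5 0 0 / 0 0 0 0 0 / 0 0 0 0 0 / 0 0 0 0 0
t=5: a0@(0,2) a1@(0,0) a2@(2,0) a3@(2,0) a4@(2,2) | pheromone: 6 0 10 0 0 / 0 0 0 0 0 / 14 0 6 0 0 / 0 0 0 0 0 / 0 0 0 0 0 / 0 0 0 0 0
t=6: a0@(0,2) a1@(0,0) a2@(2,0) a3@(2,0) a4@(2,2) | pheromone: 7 0 11 0 0 / 0 0 0 0 0 / 17 0 7 0 0 / 0 0 0 0 0 / 0 0 0 0 0 / 0 0 0 0 0
t=7: a0@(0,2) a1@(0,0) a2@(2,0) a3@(2,0) a4@(2,2) | pheromone: 8 0 12 0 0 / 0 0 0 0 0 / 20 0 8 0 0 / 0 0 0 0 0 / 0 0 0 0 0 / 0 0 0 0 0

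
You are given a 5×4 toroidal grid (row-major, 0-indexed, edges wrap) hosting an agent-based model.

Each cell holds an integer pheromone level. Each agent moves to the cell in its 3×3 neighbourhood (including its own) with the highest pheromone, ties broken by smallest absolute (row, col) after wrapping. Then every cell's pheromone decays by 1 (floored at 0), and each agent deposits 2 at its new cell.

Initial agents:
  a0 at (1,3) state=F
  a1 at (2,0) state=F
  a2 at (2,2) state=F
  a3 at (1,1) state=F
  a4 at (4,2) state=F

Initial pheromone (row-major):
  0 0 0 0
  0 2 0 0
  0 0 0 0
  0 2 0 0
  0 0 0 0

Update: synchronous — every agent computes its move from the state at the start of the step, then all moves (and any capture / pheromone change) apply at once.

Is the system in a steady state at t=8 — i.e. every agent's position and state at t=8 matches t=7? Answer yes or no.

t=1: a0@(0,0) a1@(1,1) a2@(1,1) a3@(1,1) a4@(3,1) | pheromone: 2 0 0 0 / 0 7 0 0 / 0 0 0 0 / 0 3 0 0 / 0 0 0 0
t=2: a0@(1,1) a1@(1,1) a2@(1,1) a3@(1,1) a4@(3,1) | pheromone: 1 0 0 0 / 0 14 0 0 / 0 0 0 0 / 0 4 0 0 / 0 0 0 0
t=3: a0@(1,1) a1@(1,1) a2@(1,1) a3@(1,1) a4@(3,1) | pheromone: 0 0 0 0 / 0 21 0 0 / 0 0 0 0 / 0 5 0 0 / 0 0 0 0
t=4: a0@(1,1) a1@(1,1) a2@(1,1) a3@(1,1) a4@(3,1) | pheromone: 0 0 0 0 / 0 28 0 0 / 0 0 0 0 / 0 6 0 0 / 0 0 0 0
t=5: a0@(1,1) a1@(1,1) a2@(1,1) a3@(1,1) a4@(3,1) | pheromone: 0 0 0 0 / 0 35 0 0 / 0 0 0 0 / 0 7 0 0 / 0 0 0 0
t=6: a0@(1,1) a1@(1,1) a2@(1,1) a3@(1,1) a4@(3,1) | pheromone: 0 0 0 0 / 0 42 0 0 / 0 0 0 0 / 0 8 0 0 / 0 0 0 0
t=7: a0@(1,1) a1@(1,1) a2@(1,1) a3@(1,1) a4@(3,1) | pheromone: 0 0 0 0 / 0 49 0 0 / 0 0 0 0 / 0 9 0 0 / 0 0 0 0
t=8: a0@(1,1) a1@(1,1) a2@(1,1) a3@(1,1) a4@(3,1) | pheromone: 0 0 0 0 / 0 56 0 0 / 0 0 0 0 / 0 10 0 0 / 0 0 0 0

yes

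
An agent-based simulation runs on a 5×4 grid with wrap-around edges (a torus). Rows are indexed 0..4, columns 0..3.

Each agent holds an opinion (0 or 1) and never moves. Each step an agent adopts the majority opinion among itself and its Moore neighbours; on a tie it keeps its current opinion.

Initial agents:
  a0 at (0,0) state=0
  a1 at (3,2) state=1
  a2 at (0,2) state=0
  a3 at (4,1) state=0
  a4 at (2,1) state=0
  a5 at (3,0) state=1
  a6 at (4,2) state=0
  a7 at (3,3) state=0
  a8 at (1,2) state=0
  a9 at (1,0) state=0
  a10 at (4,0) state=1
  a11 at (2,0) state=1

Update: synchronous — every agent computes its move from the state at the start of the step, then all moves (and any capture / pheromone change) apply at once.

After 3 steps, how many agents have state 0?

t=1: a0@(0,0):0 a1@(3,2):0 a2@(0,2):0 a3@(4,1):0 a4@(2,1):0 a5@(3,0):1 a6@(4,2):0 a7@(3,3):1 a8@(1,2):0 a9@(1,0):0 a10@(4,0):0 a11@(2,0):0
t=2: a0@(0,0):0 a1@(3,2):0 a2@(0,2):0 a3@(4,1):0 a4@(2,1):0 a5@(3,0):0 a6@(4,2):0 a7@(3,3):0 a8@(1,2):0 a9@(1,0):0 a10@(4,0):0 a11@(2,0):0
t=3: (unchanged — steady state)

12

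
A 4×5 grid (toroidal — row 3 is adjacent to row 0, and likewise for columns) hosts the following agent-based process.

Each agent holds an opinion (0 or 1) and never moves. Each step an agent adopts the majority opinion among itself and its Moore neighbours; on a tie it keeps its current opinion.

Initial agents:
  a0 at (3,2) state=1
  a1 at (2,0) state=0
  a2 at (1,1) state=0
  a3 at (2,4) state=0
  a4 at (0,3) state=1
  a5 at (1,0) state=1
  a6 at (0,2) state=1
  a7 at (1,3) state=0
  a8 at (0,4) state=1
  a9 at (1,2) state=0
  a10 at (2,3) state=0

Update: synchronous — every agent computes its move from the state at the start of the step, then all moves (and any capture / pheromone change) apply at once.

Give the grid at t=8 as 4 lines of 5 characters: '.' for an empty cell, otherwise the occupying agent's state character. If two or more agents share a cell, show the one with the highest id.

..111
0000.
0..00
..1..

t=1: a0@(3,2):1 a1@(2,0):0 a2@(1,1):0 a3@(2,4):0 a4@(0,3):1 a5@(1,0):0 a6@(0,2):1 a7@(1,3):0 a8@(0,4):1 a9@(1,2):0 a10@(2,3):0
t=2: (unchanged — steady state)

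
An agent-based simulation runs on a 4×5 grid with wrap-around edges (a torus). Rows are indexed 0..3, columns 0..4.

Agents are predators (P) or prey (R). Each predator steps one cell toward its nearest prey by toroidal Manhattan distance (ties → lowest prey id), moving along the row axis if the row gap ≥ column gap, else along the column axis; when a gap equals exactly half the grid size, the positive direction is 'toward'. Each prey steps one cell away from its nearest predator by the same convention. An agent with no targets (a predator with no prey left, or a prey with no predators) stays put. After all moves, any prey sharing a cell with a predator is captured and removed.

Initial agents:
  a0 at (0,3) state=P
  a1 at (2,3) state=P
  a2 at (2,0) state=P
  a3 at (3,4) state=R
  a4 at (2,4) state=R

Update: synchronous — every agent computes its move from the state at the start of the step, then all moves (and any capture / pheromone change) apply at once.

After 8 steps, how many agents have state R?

1

t=1: a0@(3,3):P a1@(2,4):P a2@(2,4):P a4@(2,0):R
t=2: a0@(3,4):P a1@(2,0):P a2@(2,0):P a4@(2,1):R
t=3: a0@(3,0):P a1@(2,1):P a2@(2,1):P a4@(2,2):R
t=4: a0@(3,1):P a1@(2,2):P a2@(2,2):P a4@(2,3):R
t=5: a0@(3,2):P a1@(2,3):P a2@(2,3):P a4@(2,4):R
t=6: a0@(3,3):P a1@(2,4):P a2@(2,4):P a4@(2,0):R
t=7: a0@(3,4):P a1@(2,0):P a2@(2,0):P a4@(2,1):R
t=8: a0@(3,0):P a1@(2,1):P a2@(2,1):P a4@(2,2):R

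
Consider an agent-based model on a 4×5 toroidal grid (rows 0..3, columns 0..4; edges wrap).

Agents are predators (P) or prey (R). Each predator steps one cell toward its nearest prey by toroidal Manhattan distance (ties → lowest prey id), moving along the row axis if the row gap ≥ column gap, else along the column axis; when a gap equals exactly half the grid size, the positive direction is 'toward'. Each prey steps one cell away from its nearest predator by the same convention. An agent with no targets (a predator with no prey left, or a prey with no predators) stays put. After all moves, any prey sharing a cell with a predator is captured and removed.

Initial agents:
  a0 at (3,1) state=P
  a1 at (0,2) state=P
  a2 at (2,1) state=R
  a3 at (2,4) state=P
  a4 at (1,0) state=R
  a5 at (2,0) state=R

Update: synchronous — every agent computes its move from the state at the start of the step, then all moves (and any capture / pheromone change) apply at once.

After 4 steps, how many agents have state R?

2

t=1: a0@(2,1):P a1@(1,2):P a2@(1,1):R a3@(2,0):P a4@(0,0):R
t=2: a0@(1,1):P a1@(1,1):P a2@(0,1):R a3@(1,0):P a4@(3,0):R
t=3: a0@(0,1):P a1@(0,1):P a2@(3,1):R a3@(0,0):P a4@(2,0):R
t=4: a0@(3,1):P a1@(3,1):P a2@(2,1):R a3@(3,0):P a4@(1,0):R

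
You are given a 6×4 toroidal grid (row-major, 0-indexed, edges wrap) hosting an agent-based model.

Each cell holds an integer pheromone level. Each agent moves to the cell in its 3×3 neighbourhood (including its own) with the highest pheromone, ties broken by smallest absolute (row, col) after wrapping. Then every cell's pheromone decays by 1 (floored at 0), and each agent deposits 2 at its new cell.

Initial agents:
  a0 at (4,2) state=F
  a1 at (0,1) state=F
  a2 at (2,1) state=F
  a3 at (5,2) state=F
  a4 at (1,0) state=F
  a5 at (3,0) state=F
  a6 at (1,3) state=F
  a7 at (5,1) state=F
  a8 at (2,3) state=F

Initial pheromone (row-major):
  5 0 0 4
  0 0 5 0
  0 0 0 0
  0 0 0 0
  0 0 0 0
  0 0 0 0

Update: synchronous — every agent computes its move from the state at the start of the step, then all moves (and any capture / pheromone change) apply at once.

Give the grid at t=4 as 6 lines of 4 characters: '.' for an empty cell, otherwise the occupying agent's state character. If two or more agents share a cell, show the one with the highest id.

F...
..F.
F...
....
....
....

t=1: a0@(3,1) a1@(0,0) a2@(1,2) a3@(0,3) a4@(0,0) a5@(2,0) a6@(0,0) a7@(0,0) a8@(1,2) | pheromone: 12 0 0 5 / 0 0 8 0 / 2 0 0 0 / 0 2 0 0 / 0 0 0 0 / 0 0 0 0
t=2: a0@(2,0) a1@(0,0) a2@(1,2) a3@(0,0) a4@(0,0) a5@(2,0) a6@(0,0) a7@(0,0) a8@(1,2) | pheromone: 21 0 0 4 / 0 0 11 0 / 5 0 0 0 / 0 1 0 0 / 0 0 0 0 / 0 0 0 0
t=3: a0@(2,0) a1@(0,0) a2@(1,2) a3@(0,0) a4@(0,0) a5@(2,0) a6@(0,0) a7@(0,0) a8@(1,2) | pheromone: 30 0 0 3 / 0 0 14 0 / 8 0 0 0 / 0 0 0 0 / 0 0 0 0 / 0 0 0 0
t=4: a0@(2,0) a1@(0,0) a2@(1,2) a3@(0,0) a4@(0,0) a5@(2,0) a6@(0,0) a7@(0,0) a8@(1,2) | pheromone: 39 0 0 2 / 0 0 17 0 / 11 0 0 0 / 0 0 0 0 / 0 0 0 0 / 0 0 0 0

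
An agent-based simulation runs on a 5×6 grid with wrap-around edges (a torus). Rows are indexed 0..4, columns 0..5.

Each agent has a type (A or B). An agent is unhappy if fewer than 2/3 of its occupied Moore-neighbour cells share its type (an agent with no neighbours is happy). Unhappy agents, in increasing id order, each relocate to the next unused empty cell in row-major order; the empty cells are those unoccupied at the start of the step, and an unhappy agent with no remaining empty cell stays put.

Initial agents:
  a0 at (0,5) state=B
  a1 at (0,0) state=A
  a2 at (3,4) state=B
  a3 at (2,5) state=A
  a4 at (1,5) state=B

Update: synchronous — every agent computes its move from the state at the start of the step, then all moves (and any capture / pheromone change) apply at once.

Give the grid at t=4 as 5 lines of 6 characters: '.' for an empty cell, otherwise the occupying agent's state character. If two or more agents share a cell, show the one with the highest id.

B..ABA
B.....
......
......
......

t=1: a0@(0,1):B a1@(0,2):A a2@(0,3):B a3@(0,4):A a4@(1,0):B
t=2: a0@(0,0):B a1@(0,5):A a2@(1,1):B a3@(1,2):A a4@(1,0):B
t=3: a0@(0,0):B a1@(0,1):A a2@(1,1):B a3@(0,2):A a4@(1,0):B
t=4: a0@(0,0):B a1@(0,3):A a2@(0,4):B a3@(0,5):A a4@(1,0):B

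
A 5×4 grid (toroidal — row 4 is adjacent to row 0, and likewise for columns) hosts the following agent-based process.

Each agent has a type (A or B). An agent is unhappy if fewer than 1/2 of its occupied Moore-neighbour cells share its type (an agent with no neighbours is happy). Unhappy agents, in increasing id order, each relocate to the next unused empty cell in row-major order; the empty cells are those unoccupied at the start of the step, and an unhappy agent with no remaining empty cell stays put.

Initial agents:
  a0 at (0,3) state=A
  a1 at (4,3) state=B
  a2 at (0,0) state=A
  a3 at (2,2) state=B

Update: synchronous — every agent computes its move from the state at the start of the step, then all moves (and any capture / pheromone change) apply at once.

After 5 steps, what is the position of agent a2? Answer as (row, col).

(0, 0)

t=1: a0@(0,3):A a1@(0,1):B a2@(0,0):A a3@(2,2):B
t=2: a0@(0,3):A a1@(0,2):B a2@(0,0):A a3@(2,2):B
t=3: a0@(0,3):A a1@(0,1):B a2@(0,0):A a3@(2,2):B
t=4: a0@(0,3):A a1@(0,2):B a2@(0,0):A a3@(2,2):B
t=5: a0@(0,3):A a1@(0,1):B a2@(0,0):A a3@(2,2):B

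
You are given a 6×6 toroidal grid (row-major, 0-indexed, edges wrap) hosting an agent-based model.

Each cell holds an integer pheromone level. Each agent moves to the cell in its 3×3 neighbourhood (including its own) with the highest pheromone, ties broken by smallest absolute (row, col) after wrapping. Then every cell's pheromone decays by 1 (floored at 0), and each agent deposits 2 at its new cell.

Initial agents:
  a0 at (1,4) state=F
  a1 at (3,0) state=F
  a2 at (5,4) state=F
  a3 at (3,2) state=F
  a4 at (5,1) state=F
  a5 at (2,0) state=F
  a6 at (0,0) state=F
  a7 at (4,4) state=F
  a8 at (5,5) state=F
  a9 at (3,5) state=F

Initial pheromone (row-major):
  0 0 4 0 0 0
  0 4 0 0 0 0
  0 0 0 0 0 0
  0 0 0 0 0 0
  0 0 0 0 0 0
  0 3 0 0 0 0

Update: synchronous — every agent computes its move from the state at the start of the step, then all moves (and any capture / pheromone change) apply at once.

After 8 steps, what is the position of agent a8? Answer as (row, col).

(1, 1)

t=1: a0@(0,3) a1@(2,0) a2@(0,3) a3@(2,1) a4@(0,2) a5@(1,1) a6@(1,1) a7@(3,3) a8@(0,0) a9@(2,0) | pheromone: 2 0 5 4 0 0 / 0 7 0 0 0 0 / 4 2 0 0 0 0 / 0 0 0 2 0 0 / 0 0 0 0 0 0 / 0 2 0 0 0 0
t=2: a0@(0,2) a1@(1,1) a2@(0,2) a3@(1,1) a4@(1,1) a5@(1,1) a6@(1,1) a7@(3,3) a8@(1,1) a9@(1,1) | pheromone: 1 0 8 3 0 0 / 0 20 0 0 0 0 / 3 1 0 0 0 0 / 0 0 0 3 0 0 / 0 0 0 0 0 0 / 0 1 0 0 0 0
t=3: a0@(1,1) a1@(1,1) a2@(1,1) a3@(1,1) a4@(1,1) a5@(1,1) a6@(1,1) a7@(3,3) a8@(1,1) a9@(1,1) | pheromone: 0 0 7 2 0 0 / 0 37 0 0 0 0 / 2 0 0 0 0 0 / 0 0 0 4 0 0 / 0 0 0 0 0 0 / 0 0 0 0 0 0
t=4: a0@(1,1) a1@(1,1) a2@(1,1) a3@(1,1) a4@(1,1) a5@(1,1) a6@(1,1) a7@(3,3) a8@(1,1) a9@(1,1) | pheromone: 0 0 6 1 0 0 / 0 54 0 0 0 0 / 1 0 0 0 0 0 / 0 0 0 5 0 0 / 0 0 0 0 0 0 / 0 0 0 0 0 0
t=5: a0@(1,1) a1@(1,1) a2@(1,1) a3@(1,1) a4@(1,1) a5@(1,1) a6@(1,1) a7@(3,3) a8@(1,1) a9@(1,1) | pheromone: 0 0 5 0 0 0 / 0 71 0 0 0 0 / 0 0 0 0 0 0 / 0 0 0 6 0 0 / 0 0 0 0 0 0 / 0 0 0 0 0 0
t=6: a0@(1,1) a1@(1,1) a2@(1,1) a3@(1,1) a4@(1,1) a5@(1,1) a6@(1,1) a7@(3,3) a8@(1,1) a9@(1,1) | pheromone: 0 0 4 0 0 0 / 0 88 0 0 0 0 / 0 0 0 0 0 0 / 0 0 0 7 0 0 / 0 0 0 0 0 0 / 0 0 0 0 0 0
t=7: a0@(1,1) a1@(1,1) a2@(1,1) a3@(1,1) a4@(1,1) a5@(1,1) a6@(1,1) a7@(3,3) a8@(1,1) a9@(1,1) | pheromone: 0 0 3 0 0 0 / 0 105 0 0 0 0 / 0 0 0 0 0 0 / 0 0 0 8 0 0 / 0 0 0 0 0 0 / 0 0 0 0 0 0
t=8: a0@(1,1) a1@(1,1) a2@(1,1) a3@(1,1) a4@(1,1) a5@(1,1) a6@(1,1) a7@(3,3) a8@(1,1) a9@(1,1) | pheromone: 0 0 2 0 0 0 / 0 122 0 0 0 0 / 0 0 0 0 0 0 / 0 0 0 9 0 0 / 0 0 0 0 0 0 / 0 0 0 0 0 0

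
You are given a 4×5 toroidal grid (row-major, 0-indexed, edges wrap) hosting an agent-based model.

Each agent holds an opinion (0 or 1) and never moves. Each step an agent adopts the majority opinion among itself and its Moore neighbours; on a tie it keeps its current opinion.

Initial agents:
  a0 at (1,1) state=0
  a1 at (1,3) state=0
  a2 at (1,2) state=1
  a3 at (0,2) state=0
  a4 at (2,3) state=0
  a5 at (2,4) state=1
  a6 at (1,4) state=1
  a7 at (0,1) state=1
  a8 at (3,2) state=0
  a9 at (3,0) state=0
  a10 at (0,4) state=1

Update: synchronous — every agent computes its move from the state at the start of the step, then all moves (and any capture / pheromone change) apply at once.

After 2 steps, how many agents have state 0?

7

t=1: a0@(1,1):0 a1@(1,3):1 a2@(1,2):0 a3@(0,2):0 a4@(2,3):0 a5@(2,4):0 a6@(1,4):1 a7@(0,1):0 a8@(3,2):0 a9@(3,0):1 a10@(0,4):1
t=2: a0@(1,1):0 a1@(1,3):0 a2@(1,2):0 a3@(0,2):0 a4@(2,3):0 a5@(2,4):1 a6@(1,4):1 a7@(0,1):0 a8@(3,2):0 a9@(3,0):1 a10@(0,4):1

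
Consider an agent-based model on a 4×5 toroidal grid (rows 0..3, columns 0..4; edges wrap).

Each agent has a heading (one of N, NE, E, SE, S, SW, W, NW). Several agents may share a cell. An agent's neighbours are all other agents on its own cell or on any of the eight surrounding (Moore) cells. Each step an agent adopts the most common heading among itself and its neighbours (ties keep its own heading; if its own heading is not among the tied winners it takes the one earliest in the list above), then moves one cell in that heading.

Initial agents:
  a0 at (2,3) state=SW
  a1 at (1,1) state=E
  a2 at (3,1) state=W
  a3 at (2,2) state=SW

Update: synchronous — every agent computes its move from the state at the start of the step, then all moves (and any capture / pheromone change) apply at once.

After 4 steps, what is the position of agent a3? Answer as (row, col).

t=1: a0@(3,2):SW a1@(1,2):E a2@(3,0):W a3@(3,1):SW
t=2: a0@(0,1):SW a1@(1,3):E a2@(3,4):W a3@(0,0):SW
t=3: a0@(1,0):SW a1@(1,4):E a2@(3,3):W a3@(1,4):SW
t=4: a0@(2,4):SW a1@(2,3):SW a2@(3,2):W a3@(2,3):SW

(2, 3)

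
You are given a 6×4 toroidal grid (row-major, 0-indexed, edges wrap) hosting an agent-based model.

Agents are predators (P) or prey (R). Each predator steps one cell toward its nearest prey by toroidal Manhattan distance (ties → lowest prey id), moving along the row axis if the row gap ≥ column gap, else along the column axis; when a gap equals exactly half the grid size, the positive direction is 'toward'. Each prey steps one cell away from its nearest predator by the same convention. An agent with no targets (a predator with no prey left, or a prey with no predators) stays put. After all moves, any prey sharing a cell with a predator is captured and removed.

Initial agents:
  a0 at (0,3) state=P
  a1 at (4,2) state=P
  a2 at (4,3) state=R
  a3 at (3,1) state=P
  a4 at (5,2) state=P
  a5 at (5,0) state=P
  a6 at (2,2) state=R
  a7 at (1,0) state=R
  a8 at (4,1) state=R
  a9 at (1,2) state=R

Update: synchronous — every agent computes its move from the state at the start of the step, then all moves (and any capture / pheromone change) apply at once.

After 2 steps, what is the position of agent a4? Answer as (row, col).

t=1: a0@(5,3):P a1@(4,3):P a3@(4,1):P a4@(4,2):P a5@(4,0):P a6@(1,2):R a7@(2,0):R a9@(2,2):R
t=2: a0@(0,3):P a1@(3,3):P a3@(3,1):P a4@(3,2):P a5@(3,0):P a6@(2,2):R a7@(1,0):R a9@(1,2):R

(3, 2)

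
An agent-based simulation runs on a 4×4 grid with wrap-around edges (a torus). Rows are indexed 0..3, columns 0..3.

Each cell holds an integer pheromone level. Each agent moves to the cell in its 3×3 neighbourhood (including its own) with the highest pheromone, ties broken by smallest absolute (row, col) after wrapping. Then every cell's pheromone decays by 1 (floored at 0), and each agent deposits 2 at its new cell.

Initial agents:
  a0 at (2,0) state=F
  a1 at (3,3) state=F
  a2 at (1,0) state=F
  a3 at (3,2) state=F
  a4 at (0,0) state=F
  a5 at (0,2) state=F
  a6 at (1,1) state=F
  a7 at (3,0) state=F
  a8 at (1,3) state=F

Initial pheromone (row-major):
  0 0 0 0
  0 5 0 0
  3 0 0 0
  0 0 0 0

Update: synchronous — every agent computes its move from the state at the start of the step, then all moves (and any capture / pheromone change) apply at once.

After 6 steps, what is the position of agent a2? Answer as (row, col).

t=1: a0@(1,1) a1@(2,0) a2@(1,1) a3@(0,1) a4@(1,1) a5@(1,1) a6@(1,1) a7@(2,0) a8@(2,0) | pheromone: 0 2 0 0 / 0 14 0 0 / 8 0 0 0 / 0 0 0 0
t=2: a0@(1,1) a1@(1,1) a2@(1,1) a3@(1,1) a4@(1,1) a5@(1,1) a6@(1,1) a7@(1,1) a8@(1,1) | pheromone: 0 1 0 0 / 0 31 0 0 / 7 0 0 0 / 0 0 0 0
t=3: a0@(1,1) a1@(1,1) a2@(1,1) a3@(1,1) a4@(1,1) a5@(1,1) a6@(1,1) a7@(1,1) a8@(1,1) | pheromone: 0 0 0 0 / 0 48 0 0 / 6 0 0 0 / 0 0 0 0
t=4: a0@(1,1) a1@(1,1) a2@(1,1) a3@(1,1) a4@(1,1) a5@(1,1) a6@(1,1) a7@(1,1) a8@(1,1) | pheromone: 0 0 0 0 / 0 65 0 0 / 5 0 0 0 / 0 0 0 0
t=5: a0@(1,1) a1@(1,1) a2@(1,1) a3@(1,1) a4@(1,1) a5@(1,1) a6@(1,1) a7@(1,1) a8@(1,1) | pheromone: 0 0 0 0 / 0 82 0 0 / 4 0 0 0 / 0 0 0 0
t=6: a0@(1,1) a1@(1,1) a2@(1,1) a3@(1,1) a4@(1,1) a5@(1,1) a6@(1,1) a7@(1,1) a8@(1,1) | pheromone: 0 0 0 0 / 0 99 0 0 / 3 0 0 0 / 0 0 0 0

(1, 1)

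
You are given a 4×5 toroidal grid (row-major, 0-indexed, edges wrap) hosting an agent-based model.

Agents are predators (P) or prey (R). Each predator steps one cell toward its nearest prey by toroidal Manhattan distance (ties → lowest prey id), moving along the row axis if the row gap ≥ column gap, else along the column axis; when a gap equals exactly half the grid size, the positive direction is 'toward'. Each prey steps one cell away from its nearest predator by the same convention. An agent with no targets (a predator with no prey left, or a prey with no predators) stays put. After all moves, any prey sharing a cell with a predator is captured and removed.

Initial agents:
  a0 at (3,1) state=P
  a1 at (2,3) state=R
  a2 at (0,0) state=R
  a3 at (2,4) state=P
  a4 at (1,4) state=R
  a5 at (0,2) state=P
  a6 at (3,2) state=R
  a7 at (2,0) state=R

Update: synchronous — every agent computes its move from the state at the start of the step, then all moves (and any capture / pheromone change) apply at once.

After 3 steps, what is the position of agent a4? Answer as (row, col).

(3, 0)

t=1: a0@(3,2):P a1@(2,2):R a2@(1,0):R a3@(2,3):P a4@(0,4):R a5@(3,2):P a6@(3,3):R a7@(2,1):R
t=2: a0@(2,2):P a1@(1,2):R a2@(1,1):R a3@(2,2):P a4@(0,0):R a5@(2,2):P a6@(3,4):R a7@(1,1):R
t=3: a0@(1,2):P a1@(0,2):R a2@(0,1):R a3@(1,2):P a4@(3,0):R a5@(1,2):P a6@(3,0):R a7@(0,1):R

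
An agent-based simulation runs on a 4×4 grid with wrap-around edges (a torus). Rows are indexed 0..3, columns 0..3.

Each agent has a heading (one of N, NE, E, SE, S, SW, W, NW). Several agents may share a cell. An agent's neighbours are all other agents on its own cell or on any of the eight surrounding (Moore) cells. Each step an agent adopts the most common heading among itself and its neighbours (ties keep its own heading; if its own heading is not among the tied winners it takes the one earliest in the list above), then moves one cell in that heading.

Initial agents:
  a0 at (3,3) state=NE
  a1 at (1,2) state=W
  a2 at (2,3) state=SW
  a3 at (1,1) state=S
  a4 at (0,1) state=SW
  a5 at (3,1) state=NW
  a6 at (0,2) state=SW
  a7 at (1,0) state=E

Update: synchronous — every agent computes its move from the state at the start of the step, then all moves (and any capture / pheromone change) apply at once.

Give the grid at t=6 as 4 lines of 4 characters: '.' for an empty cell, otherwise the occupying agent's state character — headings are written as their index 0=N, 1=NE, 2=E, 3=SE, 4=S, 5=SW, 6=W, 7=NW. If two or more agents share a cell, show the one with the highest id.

t=1: a0@(0,2):SW a1@(2,1):SW a2@(3,2):SW a3@(2,0):SW a4@(1,0):SW a5@(0,0):SW a6@(1,1):SW a7@(2,3):SW
t=2: a0@(1,1):SW a1@(3,0):SW a2@(0,1):SW a3@(3,3):SW a4@(2,3):SW a5@(1,3):SW a6@(2,0):SW a7@(3,2):SW
t=3: a0@(2,0):SW a1@(0,3):SW a2@(1,0):SW a3@(0,2):SW a4@(3,2):SW a5@(2,2):SW a6@(3,3):SW a7@(0,1):SW
t=4: a0@(3,3):SW a1@(1,2):SW a2@(2,3):SW a3@(1,1):SW a4@(0,1):SW a5@(3,1):SW a6@(0,2):SW a7@(1,0):SW
t=5: a0@(0,2):SW a1@(2,1):SW a2@(3,2):SW a3@(2,0):SW a4@(1,0):SW a5@(0,0):SW a6@(1,1):SW a7@(2,3):SW
t=6: a0@(1,1):SW a1@(3,0):SW a2@(0,1):SW a3@(3,3):SW a4@(2,3):SW a5@(1,3):SW a6@(2,0):SW a7@(3,2):SW

.5..
.5.5
5..5
5.55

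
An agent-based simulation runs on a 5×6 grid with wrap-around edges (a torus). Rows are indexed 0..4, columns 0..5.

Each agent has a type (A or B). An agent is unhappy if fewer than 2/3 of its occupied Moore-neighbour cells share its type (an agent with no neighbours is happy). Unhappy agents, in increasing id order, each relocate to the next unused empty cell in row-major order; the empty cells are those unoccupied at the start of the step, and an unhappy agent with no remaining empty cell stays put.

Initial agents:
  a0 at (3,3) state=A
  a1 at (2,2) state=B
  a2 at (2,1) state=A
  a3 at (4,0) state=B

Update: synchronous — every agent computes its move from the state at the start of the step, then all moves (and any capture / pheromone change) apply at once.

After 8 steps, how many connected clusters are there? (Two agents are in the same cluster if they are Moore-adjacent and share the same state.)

t=1: a0@(0,0):A a1@(0,1):B a2@(0,2):A a3@(4,0):B
t=2: a0@(0,3):A a1@(0,4):B a2@(0,5):A a3@(1,0):B
t=3: a0@(0,0):A a1@(0,1):B a2@(0,2):A a3@(1,1):B
t=4: a0@(0,3):A a1@(0,4):B a2@(0,5):A a3@(1,0):B
t=5: a0@(0,0):A a1@(0,1):B a2@(0,2):A a3@(1,1):B
t=6: a0@(0,3):A a1@(0,4):B a2@(0,5):A a3@(1,0):B
t=7: a0@(0,0):A a1@(0,1):B a2@(0,2):A a3@(1,1):B
t=8: a0@(0,3):A a1@(0,4):B a2@(0,5):A a3@(1,0):B

4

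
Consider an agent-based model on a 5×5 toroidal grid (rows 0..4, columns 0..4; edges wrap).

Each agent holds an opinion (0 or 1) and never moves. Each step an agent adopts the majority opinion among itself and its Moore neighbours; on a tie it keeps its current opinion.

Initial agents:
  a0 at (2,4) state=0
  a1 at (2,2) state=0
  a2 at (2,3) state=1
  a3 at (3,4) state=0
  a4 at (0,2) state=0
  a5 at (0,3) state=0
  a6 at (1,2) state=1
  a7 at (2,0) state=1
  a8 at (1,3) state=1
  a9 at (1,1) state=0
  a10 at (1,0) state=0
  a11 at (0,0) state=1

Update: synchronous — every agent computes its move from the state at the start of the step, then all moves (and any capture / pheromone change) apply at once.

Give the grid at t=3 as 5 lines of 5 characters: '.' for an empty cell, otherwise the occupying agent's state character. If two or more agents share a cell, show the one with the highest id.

t=1: a0@(2,4):0 a1@(2,2):1 a2@(2,3):1 a3@(3,4):0 a4@(0,2):0 a5@(0,3):0 a6@(1,2):0 a7@(2,0):0 a8@(1,3):0 a9@(1,1):0 a10@(1,0):0 a11@(0,0):0
t=2: a0@(2,4):0 a1@(2,2):0 a2@(2,3):0 a3@(3,4):0 a4@(0,2):0 a5@(0,3):0 a6@(1,2):0 a7@(2,0):0 a8@(1,3):0 a9@(1,1):0 a10@(1,0):0 a11@(0,0):0
t=3: (unchanged — steady state)

0.00.
0000.
0.000
....0
.....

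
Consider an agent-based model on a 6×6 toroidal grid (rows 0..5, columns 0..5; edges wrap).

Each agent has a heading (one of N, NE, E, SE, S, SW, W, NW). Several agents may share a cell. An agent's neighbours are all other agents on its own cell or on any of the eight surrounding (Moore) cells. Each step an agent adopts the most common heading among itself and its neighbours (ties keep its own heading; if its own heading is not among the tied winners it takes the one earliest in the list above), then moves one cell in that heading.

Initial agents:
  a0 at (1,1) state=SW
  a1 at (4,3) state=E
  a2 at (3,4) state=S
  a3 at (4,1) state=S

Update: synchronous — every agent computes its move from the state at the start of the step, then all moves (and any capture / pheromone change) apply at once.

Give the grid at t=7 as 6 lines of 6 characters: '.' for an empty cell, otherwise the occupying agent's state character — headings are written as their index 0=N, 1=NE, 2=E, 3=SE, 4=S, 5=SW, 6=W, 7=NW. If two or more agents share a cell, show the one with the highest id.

......
......
5.....
......
....4.
.4....

t=1: a0@(2,0):SW a1@(4,4):E a2@(4,4):S a3@(5,1):S
t=2: a0@(3,5):SW a1@(4,5):E a2@(5,4):S a3@(0,1):S
t=3: a0@(4,4):SW a1@(4,0):E a2@(0,4):S a3@(1,1):S
t=4: a0@(5,3):SW a1@(4,1):E a2@(1,4):S a3@(2,1):S
t=5: a0@(0,2):SW a1@(4,2):E a2@(2,4):S a3@(3,1):S
t=6: a0@(1,1):SW a1@(4,3):E a2@(3,4):S a3@(4,1):S
t=7: a0@(2,0):SW a1@(4,4):E a2@(4,4):S a3@(5,1):S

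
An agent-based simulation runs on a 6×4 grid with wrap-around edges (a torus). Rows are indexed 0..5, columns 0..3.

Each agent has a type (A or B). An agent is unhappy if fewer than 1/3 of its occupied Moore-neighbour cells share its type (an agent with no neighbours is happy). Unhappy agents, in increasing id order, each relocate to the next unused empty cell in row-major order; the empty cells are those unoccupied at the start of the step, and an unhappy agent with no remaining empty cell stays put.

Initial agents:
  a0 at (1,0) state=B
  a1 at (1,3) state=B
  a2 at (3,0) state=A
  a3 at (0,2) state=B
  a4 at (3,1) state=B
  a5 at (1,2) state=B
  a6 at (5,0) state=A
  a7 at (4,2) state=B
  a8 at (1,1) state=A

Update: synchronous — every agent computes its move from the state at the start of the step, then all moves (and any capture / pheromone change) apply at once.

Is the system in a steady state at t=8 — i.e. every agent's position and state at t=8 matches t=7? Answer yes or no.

yes

t=1: a0@(1,0):B a1@(1,3):B a2@(0,0):A a3@(0,2):B a4@(3,1):B a5@(1,2):B a6@(5,0):A a7@(4,2):B a8@(0,1):A
t=2: (unchanged — steady state)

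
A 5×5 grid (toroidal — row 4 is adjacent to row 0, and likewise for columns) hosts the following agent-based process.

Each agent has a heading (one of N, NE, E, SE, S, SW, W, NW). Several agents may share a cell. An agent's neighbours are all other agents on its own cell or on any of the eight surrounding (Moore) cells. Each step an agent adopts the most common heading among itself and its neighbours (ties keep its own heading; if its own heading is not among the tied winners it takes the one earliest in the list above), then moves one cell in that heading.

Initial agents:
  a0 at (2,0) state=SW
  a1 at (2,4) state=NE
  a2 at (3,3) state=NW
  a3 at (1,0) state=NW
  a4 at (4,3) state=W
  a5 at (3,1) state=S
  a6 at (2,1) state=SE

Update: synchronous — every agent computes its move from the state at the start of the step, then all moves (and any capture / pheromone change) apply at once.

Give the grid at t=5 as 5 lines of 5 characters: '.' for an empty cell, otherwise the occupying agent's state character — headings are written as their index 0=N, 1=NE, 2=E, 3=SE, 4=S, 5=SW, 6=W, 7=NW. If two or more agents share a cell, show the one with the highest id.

.....
7....
...77
...7.
.....

t=1: a0@(3,4):SW a1@(1,3):NW a2@(2,2):NW a3@(0,4):NW a4@(4,2):W a5@(4,1):S a6@(3,2):SE
t=2: a0@(4,3):SW a1@(0,2):NW a2@(1,1):NW a3@(4,3):NW a4@(4,1):W a5@(0,1):S a6@(4,3):SE
t=3: a0@(3,2):NW a1@(4,1):NW a2@(0,0):NW a3@(3,2):NW a4@(4,0):W a5@(4,0):NW a6@(3,2):NW
t=4: a0@(2,1):NW a1@(3,0):NW a2@(4,4):NW a3@(2,1):NW a4@(3,4):NW a5@(3,4):NW a6@(2,1):NW
t=5: a0@(1,0):NW a1@(2,4):NW a2@(3,3):NW a3@(1,0):NW a4@(2,3):NW a5@(2,3):NW a6@(1,0):NW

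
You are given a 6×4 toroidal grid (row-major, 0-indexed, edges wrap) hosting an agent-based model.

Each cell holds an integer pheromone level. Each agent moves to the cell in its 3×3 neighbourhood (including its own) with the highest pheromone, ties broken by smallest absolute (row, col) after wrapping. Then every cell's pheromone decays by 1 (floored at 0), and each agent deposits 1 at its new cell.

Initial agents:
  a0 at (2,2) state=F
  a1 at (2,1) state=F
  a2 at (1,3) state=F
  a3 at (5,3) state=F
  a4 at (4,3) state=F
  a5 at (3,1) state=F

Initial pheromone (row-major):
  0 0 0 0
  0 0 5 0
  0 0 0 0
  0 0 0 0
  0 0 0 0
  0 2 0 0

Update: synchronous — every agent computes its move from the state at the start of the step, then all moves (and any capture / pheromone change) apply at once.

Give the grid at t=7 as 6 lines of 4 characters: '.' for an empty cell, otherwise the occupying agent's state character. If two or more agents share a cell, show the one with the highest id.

F...
..F.
F...
....
....
....

t=1: a0@(1,2) a1@(1,2) a2@(1,2) a3@(0,0) a4@(3,0) a5@(2,0) | pheromone: 1 0 0 0 / 0 0 7 0 / 1 0 0 0 / 1 0 0 0 / 0 0 0 0 / 0 1 0 0
t=2: a0@(1,2) a1@(1,2) a2@(1,2) a3@(0,0) a4@(2,0) a5@(2,0) | pheromone: 1 0 0 0 / 0 0 9 0 / 2 0 0 0 / 0 0 0 0 / 0 0 0 0 / 0 0 0 0
t=3: a0@(1,2) a1@(1,2) a2@(1,2) a3@(0,0) a4@(2,0) a5@(2,0) | pheromone: 1 0 0 0 / 0 0 11 0 / 3 0 0 0 / 0 0 0 0 / 0 0 0 0 / 0 0 0 0
t=4: a0@(1,2) a1@(1,2) a2@(1,2) a3@(0,0) a4@(2,0) a5@(2,0) | pheromone: 1 0 0 0 / 0 0 13 0 / 4 0 0 0 / 0 0 0 0 / 0 0 0 0 / 0 0 0 0
t=5: a0@(1,2) a1@(1,2) a2@(1,2) a3@(0,0) a4@(2,0) a5@(2,0) | pheromone: 1 0 0 0 / 0 0 15 0 / 5 0 0 0 / 0 0 0 0 / 0 0 0 0 / 0 0 0 0
t=6: a0@(1,2) a1@(1,2) a2@(1,2) a3@(0,0) a4@(2,0) a5@(2,0) | pheromone: 1 0 0 0 / 0 0 17 0 / 6 0 0 0 / 0 0 0 0 / 0 0 0 0 / 0 0 0 0
t=7: a0@(1,2) a1@(1,2) a2@(1,2) a3@(0,0) a4@(2,0) a5@(2,0) | pheromone: 1 0 0 0 / 0 0 19 0 / 7 0 0 0 / 0 0 0 0 / 0 0 0 0 / 0 0 0 0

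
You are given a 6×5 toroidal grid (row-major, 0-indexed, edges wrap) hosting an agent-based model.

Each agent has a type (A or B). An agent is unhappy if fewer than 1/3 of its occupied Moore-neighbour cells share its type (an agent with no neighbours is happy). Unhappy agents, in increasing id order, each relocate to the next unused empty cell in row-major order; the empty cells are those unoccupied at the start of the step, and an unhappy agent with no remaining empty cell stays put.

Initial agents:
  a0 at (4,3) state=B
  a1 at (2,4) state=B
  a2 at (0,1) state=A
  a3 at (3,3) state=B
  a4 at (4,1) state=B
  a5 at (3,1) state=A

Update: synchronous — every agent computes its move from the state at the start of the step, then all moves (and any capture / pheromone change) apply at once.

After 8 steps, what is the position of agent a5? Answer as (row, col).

(0, 2)

t=1: a0@(4,3):B a1@(2,4):B a2@(0,1):A a3@(3,3):B a4@(0,0):B a5@(0,2):A
t=2: a0@(4,3):B a1@(2,4):B a2@(0,1):A a3@(3,3):B a4@(0,3):B a5@(0,2):A
t=3: a0@(4,3):B a1@(2,4):B a2@(0,1):A a3@(3,3):B a4@(0,0):B a5@(0,2):A
t=4: a0@(4,3):B a1@(2,4):B a2@(0,1):A a3@(3,3):B a4@(0,3):B a5@(0,2):A
t=5: a0@(4,3):B a1@(2,4):B a2@(0,1):A a3@(3,3):B a4@(0,0):B a5@(0,2):A
t=6: a0@(4,3):B a1@(2,4):B a2@(0,1):A a3@(3,3):B a4@(0,3):B a5@(0,2):A
t=7: a0@(4,3):B a1@(2,4):B a2@(0,1):A a3@(3,3):B a4@(0,0):B a5@(0,2):A
t=8: a0@(4,3):B a1@(2,4):B a2@(0,1):A a3@(3,3):B a4@(0,3):B a5@(0,2):A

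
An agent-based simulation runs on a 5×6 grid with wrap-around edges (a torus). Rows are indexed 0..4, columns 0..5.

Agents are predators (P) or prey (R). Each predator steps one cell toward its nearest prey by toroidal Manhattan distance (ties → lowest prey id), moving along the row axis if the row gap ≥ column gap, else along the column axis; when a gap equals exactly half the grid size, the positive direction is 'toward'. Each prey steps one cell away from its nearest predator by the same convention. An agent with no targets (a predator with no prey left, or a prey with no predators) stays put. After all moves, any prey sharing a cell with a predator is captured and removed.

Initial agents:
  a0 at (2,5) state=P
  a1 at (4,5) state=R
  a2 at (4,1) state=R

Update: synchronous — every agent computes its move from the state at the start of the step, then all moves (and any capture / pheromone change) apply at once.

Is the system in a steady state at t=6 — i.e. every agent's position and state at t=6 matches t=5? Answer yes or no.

no

t=1: a0@(3,5):P a1@(0,5):R a2@(0,1):R
t=2: a0@(4,5):P a1@(1,5):R a2@(1,1):R
t=3: a0@(0,5):P a1@(2,5):R a2@(2,1):R
t=4: a0@(1,5):P a1@(3,5):R a2@(3,1):R
t=5: a0@(2,5):P a1@(4,5):R a2@(4,1):R
t=6: a0@(3,5):P a1@(0,5):R a2@(0,1):R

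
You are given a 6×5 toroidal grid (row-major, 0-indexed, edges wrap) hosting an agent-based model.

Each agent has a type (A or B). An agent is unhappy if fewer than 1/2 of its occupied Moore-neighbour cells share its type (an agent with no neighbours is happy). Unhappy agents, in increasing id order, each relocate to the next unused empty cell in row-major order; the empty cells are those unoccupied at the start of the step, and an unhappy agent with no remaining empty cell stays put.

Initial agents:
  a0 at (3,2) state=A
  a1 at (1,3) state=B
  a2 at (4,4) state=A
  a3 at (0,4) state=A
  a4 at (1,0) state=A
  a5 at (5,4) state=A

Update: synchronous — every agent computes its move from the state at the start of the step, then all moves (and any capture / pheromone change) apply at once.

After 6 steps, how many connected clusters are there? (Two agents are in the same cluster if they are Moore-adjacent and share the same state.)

t=1: a0@(3,2):A a1@(0,0):B a2@(4,4):A a3@(0,4):A a4@(1,0):A a5@(5,4):A
t=2: a0@(3,2):A a1@(0,1):B a2@(4,4):A a3@(0,4):A a4@(1,0):A a5@(5,4):A
t=3: a0@(3,2):A a1@(0,0):B a2@(4,4):A a3@(0,4):A a4@(1,0):A a5@(5,4):A
t=4: a0@(3,2):A a1@(0,1):B a2@(4,4):A a3@(0,4):A a4@(1,0):A a5@(5,4):A
t=5: a0@(3,2):A a1@(0,0):B a2@(4,4):A a3@(0,4):A a4@(1,0):A a5@(5,4):A
t=6: a0@(3,2):A a1@(0,1):B a2@(4,4):A a3@(0,4):A a4@(1,0):A a5@(5,4):A

3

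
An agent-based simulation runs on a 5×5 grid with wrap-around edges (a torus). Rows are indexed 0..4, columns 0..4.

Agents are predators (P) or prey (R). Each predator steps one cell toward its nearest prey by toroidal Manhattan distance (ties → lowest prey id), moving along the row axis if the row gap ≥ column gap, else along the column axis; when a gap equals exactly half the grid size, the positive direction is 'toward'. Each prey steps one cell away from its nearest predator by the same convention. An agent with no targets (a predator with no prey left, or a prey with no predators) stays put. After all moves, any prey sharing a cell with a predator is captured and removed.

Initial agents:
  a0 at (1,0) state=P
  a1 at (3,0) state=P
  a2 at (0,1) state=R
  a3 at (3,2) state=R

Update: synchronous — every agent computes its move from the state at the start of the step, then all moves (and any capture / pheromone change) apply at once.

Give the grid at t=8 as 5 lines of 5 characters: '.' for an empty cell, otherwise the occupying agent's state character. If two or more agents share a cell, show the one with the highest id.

PP...
.R...
....R
.....
.....

t=1: a0@(0,0):P a1@(3,1):P a2@(4,1):R a3@(3,3):R
t=2: a0@(4,0):P a1@(4,1):P a2@(0,1):R a3@(3,4):R
t=3: a0@(0,0):P a1@(0,1):P a2@(1,1):R a3@(2,4):R
t=4: a0@(1,0):P a1@(1,1):P a2@(2,1):R a3@(3,4):R
t=5: a0@(2,0):P a1@(2,1):P a2@(3,1):R a3@(4,4):R
t=6: a0@(3,0):P a1@(3,1):P a2@(4,1):R a3@(0,4):R
t=7: a0@(4,0):P a1@(4,1):P a2@(0,1):R a3@(1,4):R
t=8: a0@(0,0):P a1@(0,1):P a2@(1,1):R a3@(2,4):R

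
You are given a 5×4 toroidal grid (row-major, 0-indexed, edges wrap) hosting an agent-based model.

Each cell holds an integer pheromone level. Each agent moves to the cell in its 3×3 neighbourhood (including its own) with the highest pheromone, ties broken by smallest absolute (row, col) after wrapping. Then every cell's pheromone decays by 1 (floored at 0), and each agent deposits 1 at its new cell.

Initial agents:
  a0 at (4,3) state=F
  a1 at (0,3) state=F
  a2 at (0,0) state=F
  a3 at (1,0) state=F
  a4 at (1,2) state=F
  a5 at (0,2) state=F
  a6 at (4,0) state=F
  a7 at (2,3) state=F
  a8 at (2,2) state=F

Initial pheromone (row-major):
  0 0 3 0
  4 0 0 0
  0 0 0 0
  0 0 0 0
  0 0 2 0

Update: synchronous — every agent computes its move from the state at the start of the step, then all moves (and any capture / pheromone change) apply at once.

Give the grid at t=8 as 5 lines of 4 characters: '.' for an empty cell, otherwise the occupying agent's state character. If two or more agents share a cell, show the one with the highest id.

t=1: a0@(0,2) a1@(1,0) a2@(1,0) a3@(1,0) a4@(0,2) a5@(0,2) a6@(0,0) a7@(1,0) a8@(1,1) | pheromone: 1 0 5 0 / 7 1 0 0 / 0 0 0 0 / 0 0 0 0 / 0 0 1 0
t=2: a0@(0,2) a1@(1,0) a2@(1,0) a3@(1,0) a4@(0,2) a5@(0,2) a6@(1,0) a7@(1,0) a8@(1,0) | pheromone: 0 0 7 0 / 12 0 0 0 / 0 0 0 0 / 0 0 0 0 / 0 0 0 0
t=3: a0@(0,2) a1@(1,0) a2@(1,0) a3@(1,0) a4@(0,2) a5@(0,2) a6@(1,0) a7@(1,0) a8@(1,0) | pheromone: 0 0 9 0 / 17 0 0 0 / 0 0 0 0 / 0 0 0 0 / 0 0 0 0
t=4: a0@(0,2) a1@(1,0) a2@(1,0) a3@(1,0) a4@(0,2) a5@(0,2) a6@(1,0) a7@(1,0) a8@(1,0) | pheromone: 0 0 11 0 / 22 0 0 0 / 0 0 0 0 / 0 0 0 0 / 0 0 0 0
t=5: a0@(0,2) a1@(1,0) a2@(1,0) a3@(1,0) a4@(0,2) a5@(0,2) a6@(1,0) a7@(1,0) a8@(1,0) | pheromone: 0 0 13 0 / 27 0 0 0 / 0 0 0 0 / 0 0 0 0 / 0 0 0 0
t=6: a0@(0,2) a1@(1,0) a2@(1,0) a3@(1,0) a4@(0,2) a5@(0,2) a6@(1,0) a7@(1,0) a8@(1,0) | pheromone: 0 0 15 0 / 32 0 0 0 / 0 0 0 0 / 0 0 0 0 / 0 0 0 0
t=7: a0@(0,2) a1@(1,0) a2@(1,0) a3@(1,0) a4@(0,2) a5@(0,2) a6@(1,0) a7@(1,0) a8@(1,0) | pheromone: 0 0 17 0 / 37 0 0 0 / 0 0 0 0 / 0 0 0 0 / 0 0 0 0
t=8: a0@(0,2) a1@(1,0) a2@(1,0) a3@(1,0) a4@(0,2) a5@(0,2) a6@(1,0) a7@(1,0) a8@(1,0) | pheromone: 0 0 19 0 / 42 0 0 0 / 0 0 0 0 / 0 0 0 0 / 0 0 0 0

..F.
F...
....
....
....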